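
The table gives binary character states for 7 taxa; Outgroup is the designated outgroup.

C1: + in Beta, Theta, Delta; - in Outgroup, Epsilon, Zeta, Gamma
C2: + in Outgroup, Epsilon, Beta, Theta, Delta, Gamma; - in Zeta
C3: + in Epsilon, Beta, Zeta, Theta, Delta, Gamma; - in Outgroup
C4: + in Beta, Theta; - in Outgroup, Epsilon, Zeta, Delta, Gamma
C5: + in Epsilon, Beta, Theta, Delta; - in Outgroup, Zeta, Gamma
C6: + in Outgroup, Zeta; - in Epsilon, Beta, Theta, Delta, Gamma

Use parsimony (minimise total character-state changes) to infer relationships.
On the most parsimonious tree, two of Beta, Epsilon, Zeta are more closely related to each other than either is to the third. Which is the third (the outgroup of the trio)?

Character polarity is set by the outgroup: the derived state is whichever differs from the outgroup's state, so for C2, C6 the derived state is '-', and for the remaining characters it is '+'.
Only Beta, Delta, and Theta show the derived state '+' for C1, supporting them as a clade.
C2 (derived state '-') is unique to Zeta (autapomorphy; uninformative for grouping).
C3 (derived state '+') is shared by all ingroup taxa — unites the whole ingroup.
C4 (derived state '+') is shared by Beta and Theta — a synapomorphy uniting that clade.
Only Beta, Delta, Epsilon, and Theta show the derived state '+' for C5, supporting them as a clade.
C6: derived state '-' in Beta, Delta, Epsilon, Gamma, and Theta only — synapomorphy for {Beta, Delta, Epsilon, Gamma, Theta}.
Most parsimonious ingroup topology: (((Epsilon,((Beta,Theta),Delta)),Gamma),Zeta).
Epsilon and Beta share a more recent common ancestor with each other than either does with Zeta, so Zeta is the least closely related of the three.

Zeta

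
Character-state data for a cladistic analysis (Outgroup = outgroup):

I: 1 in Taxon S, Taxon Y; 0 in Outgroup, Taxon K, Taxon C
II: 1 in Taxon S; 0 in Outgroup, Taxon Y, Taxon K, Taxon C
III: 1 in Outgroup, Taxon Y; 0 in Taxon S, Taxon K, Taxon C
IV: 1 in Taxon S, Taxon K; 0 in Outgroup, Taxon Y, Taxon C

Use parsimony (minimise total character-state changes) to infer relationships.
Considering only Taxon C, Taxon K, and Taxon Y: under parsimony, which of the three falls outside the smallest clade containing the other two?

Character polarity is set by the outgroup: the derived state is whichever differs from the outgroup's state, so for III the derived state is '0', and for the remaining characters it is '1'.
I (state '1') occurs in Taxon S and Taxon Y but conflicts with the nesting implied by the other characters — most parsimoniously interpreted as homoplasy.
II (derived state '1') is unique to Taxon S (autapomorphy; uninformative for grouping).
Only Taxon C, Taxon K, and Taxon S show the derived state '0' for III, supporting them as a clade.
Only Taxon K and Taxon S show the derived state '1' for IV, supporting them as a clade.
Most parsimonious ingroup topology: (((Taxon S,Taxon K),Taxon C),Taxon Y).
Taxon C and Taxon K share a more recent common ancestor with each other than either does with Taxon Y, so Taxon Y is the least closely related of the three.

Taxon Y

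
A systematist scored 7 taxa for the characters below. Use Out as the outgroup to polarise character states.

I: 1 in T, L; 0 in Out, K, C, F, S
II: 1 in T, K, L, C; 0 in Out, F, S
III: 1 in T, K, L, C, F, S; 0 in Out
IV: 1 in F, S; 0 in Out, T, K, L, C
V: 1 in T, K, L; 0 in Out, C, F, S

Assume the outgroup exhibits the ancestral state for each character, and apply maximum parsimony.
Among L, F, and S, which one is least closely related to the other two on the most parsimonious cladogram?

The outgroup has state '0' for every character, so '1' is the derived state throughout.
Only L and T show the derived state '1' for I, supporting them as a clade.
II: derived state '1' in C, K, L, and T only — synapomorphy for {C, K, L, T}.
III (derived state '1') is shared by all ingroup taxa — unites the whole ingroup.
Only F and S show the derived state '1' for IV, supporting them as a clade.
V: derived state '1' in K, L, and T only — synapomorphy for {K, L, T}.
Most parsimonious ingroup topology: ((((T,L),K),C),(F,S)).
S and F share a more recent common ancestor with each other than either does with L, so L is the least closely related of the three.

L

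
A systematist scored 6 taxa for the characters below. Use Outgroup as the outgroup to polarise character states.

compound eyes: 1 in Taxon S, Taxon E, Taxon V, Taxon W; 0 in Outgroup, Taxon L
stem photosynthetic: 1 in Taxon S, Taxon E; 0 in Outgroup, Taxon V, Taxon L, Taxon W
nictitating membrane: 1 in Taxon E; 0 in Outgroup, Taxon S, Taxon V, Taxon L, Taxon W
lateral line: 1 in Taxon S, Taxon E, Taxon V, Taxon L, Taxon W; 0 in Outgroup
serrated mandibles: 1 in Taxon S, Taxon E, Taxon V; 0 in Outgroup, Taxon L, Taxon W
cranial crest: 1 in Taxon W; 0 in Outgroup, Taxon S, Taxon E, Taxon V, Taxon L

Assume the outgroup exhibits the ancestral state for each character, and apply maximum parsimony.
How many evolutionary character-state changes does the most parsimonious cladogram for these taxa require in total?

The outgroup has state '0' for every character, so '1' is the derived state throughout.
compound eyes: derived state '1' in Taxon E, Taxon S, Taxon V, and Taxon W only — synapomorphy for {Taxon E, Taxon S, Taxon V, Taxon W}.
Only Taxon E and Taxon S show the derived state '1' for stem photosynthetic, supporting them as a clade.
nictitating membrane (derived state '1') is unique to Taxon E (autapomorphy; uninformative for grouping).
All ingroup taxa share the derived state '1' for lateral line; it defines the ingroup but does not resolve relationships within it.
Only Taxon E, Taxon S, and Taxon V show the derived state '1' for serrated mandibles, supporting them as a clade.
cranial crest: derived state '1' in Taxon W only — an autapomorphy, so it tells us nothing about relationships among taxa.
Most parsimonious ingroup topology: ((((Taxon S,Taxon E),Taxon V),Taxon W),Taxon L).
Changes per character on this tree: compound eyes: 1; stem photosynthetic: 1; nictitating membrane: 1; lateral line: 1; serrated mandibles: 1; cranial crest: 1.
Total = 6.

6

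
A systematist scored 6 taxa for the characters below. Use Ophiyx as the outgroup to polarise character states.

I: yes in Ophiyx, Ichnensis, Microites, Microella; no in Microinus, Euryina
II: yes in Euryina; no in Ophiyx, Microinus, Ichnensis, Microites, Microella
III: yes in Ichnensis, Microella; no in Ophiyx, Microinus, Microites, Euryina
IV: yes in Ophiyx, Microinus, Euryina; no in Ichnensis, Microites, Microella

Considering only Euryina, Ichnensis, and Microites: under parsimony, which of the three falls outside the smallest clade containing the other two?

Euryina

Character polarity is set by the outgroup: the derived state is whichever differs from the outgroup's state, so for I, IV the derived state is 'no', and for the remaining characters it is 'yes'.
I: derived state 'no' in Euryina and Microinus only — synapomorphy for {Euryina, Microinus}.
II: derived state 'yes' in Euryina only — an autapomorphy, so it tells us nothing about relationships among taxa.
III: derived state 'yes' in Ichnensis and Microella only — synapomorphy for {Ichnensis, Microella}.
IV: derived state 'no' in Ichnensis, Microella, and Microites only — synapomorphy for {Ichnensis, Microella, Microites}.
Most parsimonious ingroup topology: ((Microinus,Euryina),((Ichnensis,Microella),Microites)).
Ichnensis and Microites share a more recent common ancestor with each other than either does with Euryina, so Euryina is the least closely related of the three.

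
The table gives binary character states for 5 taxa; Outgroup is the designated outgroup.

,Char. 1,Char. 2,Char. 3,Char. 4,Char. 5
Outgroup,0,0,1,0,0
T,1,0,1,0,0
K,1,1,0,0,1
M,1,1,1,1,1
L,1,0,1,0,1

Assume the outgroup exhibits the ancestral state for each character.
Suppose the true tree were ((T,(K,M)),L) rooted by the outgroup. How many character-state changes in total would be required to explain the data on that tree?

Map each character onto ((T,(K,M)),L) (rooted by Outgroup) and count the minimum state changes it requires (Fitch parsimony):
Char. 1: 1; Char. 2: 1; Char. 3: 1; Char. 4: 1; Char. 5: 2.
Total tree length = 6.

6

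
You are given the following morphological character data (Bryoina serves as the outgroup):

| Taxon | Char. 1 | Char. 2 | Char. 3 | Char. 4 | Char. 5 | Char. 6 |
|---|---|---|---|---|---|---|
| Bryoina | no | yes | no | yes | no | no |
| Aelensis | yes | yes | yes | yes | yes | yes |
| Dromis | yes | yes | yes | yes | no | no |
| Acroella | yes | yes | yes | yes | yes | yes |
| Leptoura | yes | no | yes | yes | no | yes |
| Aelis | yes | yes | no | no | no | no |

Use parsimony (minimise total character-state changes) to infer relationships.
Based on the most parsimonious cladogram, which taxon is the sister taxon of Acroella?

Character polarity is set by the outgroup: the derived state is whichever differs from the outgroup's state, so for Char. 2, Char. 4 the derived state is 'no', and for the remaining characters it is 'yes'.
Char. 1 (derived state 'yes') is shared by all ingroup taxa — unites the whole ingroup.
Char. 2: derived state 'no' in Leptoura only — an autapomorphy, so it tells us nothing about relationships among taxa.
Only Acroella, Aelensis, Dromis, and Leptoura show the derived state 'yes' for Char. 3, supporting them as a clade.
Char. 4 (derived state 'no') is unique to Aelis (autapomorphy; uninformative for grouping).
Only Acroella and Aelensis show the derived state 'yes' for Char. 5, supporting them as a clade.
Only Acroella, Aelensis, and Leptoura show the derived state 'yes' for Char. 6, supporting them as a clade.
Most parsimonious ingroup topology: ((((Aelensis,Acroella),Leptoura),Dromis),Aelis).
Acroella and Aelensis form a cherry on this tree, so they are sister taxa.

Aelensis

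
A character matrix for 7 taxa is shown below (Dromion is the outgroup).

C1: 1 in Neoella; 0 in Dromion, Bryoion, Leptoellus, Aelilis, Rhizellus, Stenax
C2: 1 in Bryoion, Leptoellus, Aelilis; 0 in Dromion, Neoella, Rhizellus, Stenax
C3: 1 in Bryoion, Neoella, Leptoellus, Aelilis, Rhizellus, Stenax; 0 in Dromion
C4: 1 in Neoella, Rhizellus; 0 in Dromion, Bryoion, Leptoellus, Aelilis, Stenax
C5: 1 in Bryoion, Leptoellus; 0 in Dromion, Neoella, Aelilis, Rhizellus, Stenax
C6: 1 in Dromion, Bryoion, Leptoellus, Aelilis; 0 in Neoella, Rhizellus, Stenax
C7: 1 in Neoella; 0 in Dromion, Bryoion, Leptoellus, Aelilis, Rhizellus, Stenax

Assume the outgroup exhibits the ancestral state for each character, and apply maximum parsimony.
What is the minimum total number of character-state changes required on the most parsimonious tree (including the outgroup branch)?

7

Character polarity is set by the outgroup: the derived state is whichever differs from the outgroup's state, so for C6 the derived state is '0', and for the remaining characters it is '1'.
C1: derived state '1' in Neoella only — an autapomorphy, so it tells us nothing about relationships among taxa.
C2: derived state '1' in Aelilis, Bryoion, and Leptoellus only — synapomorphy for {Aelilis, Bryoion, Leptoellus}.
C3 (derived state '1') is shared by all ingroup taxa — unites the whole ingroup.
C4 (derived state '1') is shared by Neoella and Rhizellus — a synapomorphy uniting that clade.
Only Bryoion and Leptoellus show the derived state '1' for C5, supporting them as a clade.
C6: derived state '0' in Neoella, Rhizellus, and Stenax only — synapomorphy for {Neoella, Rhizellus, Stenax}.
C7 (derived state '1') is unique to Neoella (autapomorphy; uninformative for grouping).
Most parsimonious ingroup topology: (((Bryoion,Leptoellus),Aelilis),((Neoella,Rhizellus),Stenax)).
Changes per character on this tree: C1: 1; C2: 1; C3: 1; C4: 1; C5: 1; C6: 1; C7: 1.
Total = 7.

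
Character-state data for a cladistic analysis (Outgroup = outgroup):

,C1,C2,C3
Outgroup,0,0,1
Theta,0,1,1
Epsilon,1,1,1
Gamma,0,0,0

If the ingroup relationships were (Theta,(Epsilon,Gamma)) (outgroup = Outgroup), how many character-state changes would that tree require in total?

4

Map each character onto (Theta,(Epsilon,Gamma)) (rooted by Outgroup) and count the minimum state changes it requires (Fitch parsimony):
C1: 1; C2: 2; C3: 1.
Total tree length = 4.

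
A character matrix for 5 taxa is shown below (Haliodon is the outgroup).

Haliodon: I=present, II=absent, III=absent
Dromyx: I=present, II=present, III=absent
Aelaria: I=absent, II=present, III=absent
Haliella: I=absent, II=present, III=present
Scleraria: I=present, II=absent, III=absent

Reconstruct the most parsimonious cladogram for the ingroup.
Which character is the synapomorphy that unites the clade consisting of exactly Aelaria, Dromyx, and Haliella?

II

Character polarity is set by the outgroup: the derived state is whichever differs from the outgroup's state, so for I the derived state is 'absent', and for the remaining characters it is 'present'.
I (derived state 'absent') is shared by Aelaria and Haliella — a synapomorphy uniting that clade.
Only Aelaria, Dromyx, and Haliella show the derived state 'present' for II, supporting them as a clade.
III: derived state 'present' in Haliella only — an autapomorphy, so it tells us nothing about relationships among taxa.
Most parsimonious ingroup topology: ((Dromyx,(Aelaria,Haliella)),Scleraria).
The clade {Aelaria, Dromyx, Haliella} is supported by II: its derived state 'present' occurs in exactly those taxa and in no other taxon (including the outgroup).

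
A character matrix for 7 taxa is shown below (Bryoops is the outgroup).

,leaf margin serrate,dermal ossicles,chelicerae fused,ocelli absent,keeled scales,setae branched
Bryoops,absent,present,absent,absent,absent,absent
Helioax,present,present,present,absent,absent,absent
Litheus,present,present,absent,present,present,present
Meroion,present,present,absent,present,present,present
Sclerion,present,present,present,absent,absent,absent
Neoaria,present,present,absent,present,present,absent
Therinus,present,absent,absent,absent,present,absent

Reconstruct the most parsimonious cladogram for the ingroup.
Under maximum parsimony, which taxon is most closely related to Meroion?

Character polarity is set by the outgroup: the derived state is whichever differs from the outgroup's state, so for dermal ossicles the derived state is 'absent', and for the remaining characters it is 'present'.
All ingroup taxa share the derived state 'present' for leaf margin serrate; it defines the ingroup but does not resolve relationships within it.
dermal ossicles (derived state 'absent') is unique to Therinus (autapomorphy; uninformative for grouping).
Only Helioax and Sclerion show the derived state 'present' for chelicerae fused, supporting them as a clade.
ocelli absent (derived state 'present') is shared by Litheus, Meroion, and Neoaria — a synapomorphy uniting that clade.
Only Litheus, Meroion, Neoaria, and Therinus show the derived state 'present' for keeled scales, supporting them as a clade.
setae branched (derived state 'present') is shared by Litheus and Meroion — a synapomorphy uniting that clade.
Most parsimonious ingroup topology: ((Helioax,Sclerion),(((Litheus,Meroion),Neoaria),Therinus)).
Meroion and Litheus form a cherry on this tree, so they are sister taxa.

Litheus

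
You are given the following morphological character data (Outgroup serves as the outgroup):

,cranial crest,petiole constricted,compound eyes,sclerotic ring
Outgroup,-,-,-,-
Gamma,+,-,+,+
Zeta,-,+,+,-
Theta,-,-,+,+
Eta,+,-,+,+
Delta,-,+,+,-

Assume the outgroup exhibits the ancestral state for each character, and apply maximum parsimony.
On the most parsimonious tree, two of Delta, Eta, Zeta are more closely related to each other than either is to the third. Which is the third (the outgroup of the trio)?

The outgroup has state '-' for every character, so '+' is the derived state throughout.
cranial crest (derived state '+') is shared by Eta and Gamma — a synapomorphy uniting that clade.
Only Delta and Zeta show the derived state '+' for petiole constricted, supporting them as a clade.
All ingroup taxa share the derived state '+' for compound eyes; it defines the ingroup but does not resolve relationships within it.
sclerotic ring (derived state '+') is shared by Eta, Gamma, and Theta — a synapomorphy uniting that clade.
Most parsimonious ingroup topology: (((Gamma,Eta),Theta),(Zeta,Delta)).
Zeta and Delta share a more recent common ancestor with each other than either does with Eta, so Eta is the least closely related of the three.

Eta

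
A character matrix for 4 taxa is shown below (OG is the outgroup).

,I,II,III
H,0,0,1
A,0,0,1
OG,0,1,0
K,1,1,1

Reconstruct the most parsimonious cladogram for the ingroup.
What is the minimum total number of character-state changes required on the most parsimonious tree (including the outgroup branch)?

3

Character polarity is set by the outgroup: the derived state is whichever differs from the outgroup's state, so for II the derived state is '0', and for the remaining characters it is '1'.
I: derived state '1' in K only — an autapomorphy, so it tells us nothing about relationships among taxa.
II: derived state '0' in A and H only — synapomorphy for {A, H}.
III (derived state '1') is shared by all ingroup taxa — unites the whole ingroup.
Most parsimonious ingroup topology: ((A,H),K).
Changes per character on this tree: I: 1; II: 1; III: 1.
Total = 3.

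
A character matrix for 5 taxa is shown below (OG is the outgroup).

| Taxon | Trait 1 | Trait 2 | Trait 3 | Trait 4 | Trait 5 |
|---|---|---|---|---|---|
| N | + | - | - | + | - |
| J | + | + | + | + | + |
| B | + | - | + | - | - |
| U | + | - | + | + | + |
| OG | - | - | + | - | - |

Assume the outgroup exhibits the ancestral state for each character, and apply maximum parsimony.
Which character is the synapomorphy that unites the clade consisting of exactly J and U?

Trait 5

Character polarity is set by the outgroup: the derived state is whichever differs from the outgroup's state, so for Trait 3 the derived state is '-', and for the remaining characters it is '+'.
All ingroup taxa share the derived state '+' for Trait 1; it defines the ingroup but does not resolve relationships within it.
Trait 2: derived state '+' in J only — an autapomorphy, so it tells us nothing about relationships among taxa.
Trait 3 (derived state '-') is unique to N (autapomorphy; uninformative for grouping).
Only J, N, and U show the derived state '+' for Trait 4, supporting them as a clade.
Trait 5 (derived state '+') is shared by J and U — a synapomorphy uniting that clade.
Most parsimonious ingroup topology: (((J,U),N),B).
The clade {J, U} is supported by Trait 5: its derived state '+' occurs in exactly those taxa and in no other taxon (including the outgroup).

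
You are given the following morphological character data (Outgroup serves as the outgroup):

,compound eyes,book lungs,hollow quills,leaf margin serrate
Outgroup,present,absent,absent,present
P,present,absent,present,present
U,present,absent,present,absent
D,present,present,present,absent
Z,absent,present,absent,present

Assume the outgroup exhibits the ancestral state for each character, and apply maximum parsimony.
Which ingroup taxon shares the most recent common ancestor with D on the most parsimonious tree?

U

Character polarity is set by the outgroup: the derived state is whichever differs from the outgroup's state, so for compound eyes, leaf margin serrate the derived state is 'absent', and for the remaining characters it is 'present'.
compound eyes: derived state 'absent' in Z only — an autapomorphy, so it tells us nothing about relationships among taxa.
book lungs (state 'present') occurs in D and Z but conflicts with the nesting implied by the other characters — most parsimoniously interpreted as homoplasy.
hollow quills: derived state 'present' in D, P, and U only — synapomorphy for {D, P, U}.
leaf margin serrate: derived state 'absent' in D and U only — synapomorphy for {D, U}.
Most parsimonious ingroup topology: ((P,(U,D)),Z).
D and U form a cherry on this tree, so they are sister taxa.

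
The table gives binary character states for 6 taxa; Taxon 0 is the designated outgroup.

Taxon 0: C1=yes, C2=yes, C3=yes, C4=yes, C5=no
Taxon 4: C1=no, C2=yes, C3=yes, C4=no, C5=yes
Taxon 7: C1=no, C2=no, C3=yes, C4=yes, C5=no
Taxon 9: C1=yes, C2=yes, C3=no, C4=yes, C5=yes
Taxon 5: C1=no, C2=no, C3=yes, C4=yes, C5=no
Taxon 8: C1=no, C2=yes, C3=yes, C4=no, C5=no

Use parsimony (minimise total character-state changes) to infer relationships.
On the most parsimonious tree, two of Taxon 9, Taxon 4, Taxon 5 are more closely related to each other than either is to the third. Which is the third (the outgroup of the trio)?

Character polarity is set by the outgroup: the derived state is whichever differs from the outgroup's state, so for C1, C2, C3, C4 the derived state is 'no', and for the remaining characters it is 'yes'.
C1: derived state 'no' in Taxon 4, Taxon 5, Taxon 7, and Taxon 8 only — synapomorphy for {Taxon 4, Taxon 5, Taxon 7, Taxon 8}.
C2 (derived state 'no') is shared by Taxon 5 and Taxon 7 — a synapomorphy uniting that clade.
C3 (derived state 'no') is unique to Taxon 9 (autapomorphy; uninformative for grouping).
C4 (derived state 'no') is shared by Taxon 4 and Taxon 8 — a synapomorphy uniting that clade.
C5 (state 'yes') occurs in Taxon 4 and Taxon 9 but conflicts with the nesting implied by the other characters — most parsimoniously interpreted as homoplasy.
Most parsimonious ingroup topology: (((Taxon 4,Taxon 8),(Taxon 7,Taxon 5)),Taxon 9).
Taxon 5 and Taxon 4 share a more recent common ancestor with each other than either does with Taxon 9, so Taxon 9 is the least closely related of the three.

Taxon 9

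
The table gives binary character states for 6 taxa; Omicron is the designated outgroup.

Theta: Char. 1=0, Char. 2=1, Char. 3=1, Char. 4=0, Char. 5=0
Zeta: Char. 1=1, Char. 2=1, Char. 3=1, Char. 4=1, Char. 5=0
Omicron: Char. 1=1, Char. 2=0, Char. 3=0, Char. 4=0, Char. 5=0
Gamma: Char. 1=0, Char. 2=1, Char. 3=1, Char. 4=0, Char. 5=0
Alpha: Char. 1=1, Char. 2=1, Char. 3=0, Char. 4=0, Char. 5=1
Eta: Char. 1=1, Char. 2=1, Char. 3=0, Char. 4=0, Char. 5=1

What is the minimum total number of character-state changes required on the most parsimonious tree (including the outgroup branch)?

5

Character polarity is set by the outgroup: the derived state is whichever differs from the outgroup's state, so for Char. 1 the derived state is '0', and for the remaining characters it is '1'.
Char. 1 (derived state '0') is shared by Gamma and Theta — a synapomorphy uniting that clade.
Char. 2 (derived state '1') is shared by all ingroup taxa — unites the whole ingroup.
Char. 3 (derived state '1') is shared by Gamma, Theta, and Zeta — a synapomorphy uniting that clade.
Char. 4: derived state '1' in Zeta only — an autapomorphy, so it tells us nothing about relationships among taxa.
Char. 5 (derived state '1') is shared by Alpha and Eta — a synapomorphy uniting that clade.
Most parsimonious ingroup topology: (((Gamma,Theta),Zeta),(Eta,Alpha)).
Changes per character on this tree: Char. 1: 1; Char. 2: 1; Char. 3: 1; Char. 4: 1; Char. 5: 1.
Total = 5.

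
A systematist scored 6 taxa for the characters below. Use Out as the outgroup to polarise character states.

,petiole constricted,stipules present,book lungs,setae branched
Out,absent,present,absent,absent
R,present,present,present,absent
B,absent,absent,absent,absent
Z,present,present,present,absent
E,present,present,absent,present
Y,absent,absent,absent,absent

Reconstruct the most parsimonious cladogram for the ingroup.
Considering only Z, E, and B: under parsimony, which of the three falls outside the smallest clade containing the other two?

B

Character polarity is set by the outgroup: the derived state is whichever differs from the outgroup's state, so for stipules present the derived state is 'absent', and for the remaining characters it is 'present'.
Only E, R, and Z show the derived state 'present' for petiole constricted, supporting them as a clade.
stipules present (derived state 'absent') is shared by B and Y — a synapomorphy uniting that clade.
Only R and Z show the derived state 'present' for book lungs, supporting them as a clade.
setae branched: derived state 'present' in E only — an autapomorphy, so it tells us nothing about relationships among taxa.
Most parsimonious ingroup topology: (((R,Z),E),(B,Y)).
E and Z share a more recent common ancestor with each other than either does with B, so B is the least closely related of the three.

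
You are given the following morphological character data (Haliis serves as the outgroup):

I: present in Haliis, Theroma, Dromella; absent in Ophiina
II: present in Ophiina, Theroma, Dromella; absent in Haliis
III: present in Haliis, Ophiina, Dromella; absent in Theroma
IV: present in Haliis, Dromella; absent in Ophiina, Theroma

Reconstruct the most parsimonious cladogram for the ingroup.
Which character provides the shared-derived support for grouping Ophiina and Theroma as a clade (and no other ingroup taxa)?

Character polarity is set by the outgroup: the derived state is whichever differs from the outgroup's state, so for I, III, IV the derived state is 'absent', and for the remaining characters it is 'present'.
I: derived state 'absent' in Ophiina only — an autapomorphy, so it tells us nothing about relationships among taxa.
All ingroup taxa share the derived state 'present' for II; it defines the ingroup but does not resolve relationships within it.
III (derived state 'absent') is unique to Theroma (autapomorphy; uninformative for grouping).
Only Ophiina and Theroma show the derived state 'absent' for IV, supporting them as a clade.
Most parsimonious ingroup topology: ((Ophiina,Theroma),Dromella).
The clade {Ophiina, Theroma} is supported by IV: its derived state 'absent' occurs in exactly those taxa and in no other taxon (including the outgroup).

IV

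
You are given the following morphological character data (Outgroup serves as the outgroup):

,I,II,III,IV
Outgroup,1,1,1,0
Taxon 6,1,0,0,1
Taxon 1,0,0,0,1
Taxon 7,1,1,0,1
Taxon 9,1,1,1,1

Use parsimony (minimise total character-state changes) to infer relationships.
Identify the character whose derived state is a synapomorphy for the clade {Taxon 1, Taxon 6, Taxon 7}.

III

Character polarity is set by the outgroup: the derived state is whichever differs from the outgroup's state, so for I, II, III the derived state is '0', and for the remaining characters it is '1'.
I: derived state '0' in Taxon 1 only — an autapomorphy, so it tells us nothing about relationships among taxa.
II (derived state '0') is shared by Taxon 1 and Taxon 6 — a synapomorphy uniting that clade.
Only Taxon 1, Taxon 6, and Taxon 7 show the derived state '0' for III, supporting them as a clade.
All ingroup taxa share the derived state '1' for IV; it defines the ingroup but does not resolve relationships within it.
Most parsimonious ingroup topology: (((Taxon 6,Taxon 1),Taxon 7),Taxon 9).
The clade {Taxon 1, Taxon 6, Taxon 7} is supported by III: its derived state '0' occurs in exactly those taxa and in no other taxon (including the outgroup).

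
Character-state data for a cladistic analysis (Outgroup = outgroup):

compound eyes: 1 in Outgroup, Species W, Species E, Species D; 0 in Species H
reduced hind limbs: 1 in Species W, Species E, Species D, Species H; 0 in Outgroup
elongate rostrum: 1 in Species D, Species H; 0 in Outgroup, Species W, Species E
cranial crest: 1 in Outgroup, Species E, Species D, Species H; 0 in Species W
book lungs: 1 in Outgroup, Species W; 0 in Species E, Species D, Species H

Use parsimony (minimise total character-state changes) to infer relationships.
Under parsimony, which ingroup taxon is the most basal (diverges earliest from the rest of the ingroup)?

Character polarity is set by the outgroup: the derived state is whichever differs from the outgroup's state, so for compound eyes, cranial crest, book lungs the derived state is '0', and for the remaining characters it is '1'.
compound eyes (derived state '0') is unique to Species H (autapomorphy; uninformative for grouping).
reduced hind limbs (derived state '1') is shared by all ingroup taxa — unites the whole ingroup.
Only Species D and Species H show the derived state '1' for elongate rostrum, supporting them as a clade.
cranial crest (derived state '0') is unique to Species W (autapomorphy; uninformative for grouping).
book lungs: derived state '0' in Species D, Species E, and Species H only — synapomorphy for {Species D, Species E, Species H}.
Most parsimonious ingroup topology: (Species W,(Species E,(Species D,Species H))).
Species W is sister to the clade containing all other ingroup taxa, so it is the earliest-diverging (most basal) ingroup lineage.

Species W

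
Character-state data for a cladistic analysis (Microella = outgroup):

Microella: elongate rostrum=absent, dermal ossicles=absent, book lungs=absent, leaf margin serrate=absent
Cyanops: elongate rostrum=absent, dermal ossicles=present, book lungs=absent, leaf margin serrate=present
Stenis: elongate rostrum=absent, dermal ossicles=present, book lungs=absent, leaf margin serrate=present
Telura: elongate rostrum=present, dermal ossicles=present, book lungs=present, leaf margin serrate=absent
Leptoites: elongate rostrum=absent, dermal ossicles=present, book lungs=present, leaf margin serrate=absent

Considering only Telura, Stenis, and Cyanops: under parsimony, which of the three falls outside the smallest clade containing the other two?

The outgroup has state 'absent' for every character, so 'present' is the derived state throughout.
elongate rostrum (derived state 'present') is unique to Telura (autapomorphy; uninformative for grouping).
dermal ossicles (derived state 'present') is shared by all ingroup taxa — unites the whole ingroup.
book lungs (derived state 'present') is shared by Leptoites and Telura — a synapomorphy uniting that clade.
leaf margin serrate: derived state 'present' in Cyanops and Stenis only — synapomorphy for {Cyanops, Stenis}.
Most parsimonious ingroup topology: ((Cyanops,Stenis),(Telura,Leptoites)).
Cyanops and Stenis share a more recent common ancestor with each other than either does with Telura, so Telura is the least closely related of the three.

Telura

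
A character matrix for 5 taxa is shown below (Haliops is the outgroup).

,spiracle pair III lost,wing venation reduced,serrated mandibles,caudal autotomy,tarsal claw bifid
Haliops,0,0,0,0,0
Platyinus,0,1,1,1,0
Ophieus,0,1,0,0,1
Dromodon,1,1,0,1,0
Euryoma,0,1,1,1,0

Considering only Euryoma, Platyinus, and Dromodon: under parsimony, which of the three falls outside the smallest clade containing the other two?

The outgroup has state '0' for every character, so '1' is the derived state throughout.
spiracle pair III lost: derived state '1' in Dromodon only — an autapomorphy, so it tells us nothing about relationships among taxa.
wing venation reduced (derived state '1') is shared by all ingroup taxa — unites the whole ingroup.
serrated mandibles: derived state '1' in Euryoma and Platyinus only — synapomorphy for {Euryoma, Platyinus}.
Only Dromodon, Euryoma, and Platyinus show the derived state '1' for caudal autotomy, supporting them as a clade.
tarsal claw bifid (derived state '1') is unique to Ophieus (autapomorphy; uninformative for grouping).
Most parsimonious ingroup topology: (((Platyinus,Euryoma),Dromodon),Ophieus).
Euryoma and Platyinus share a more recent common ancestor with each other than either does with Dromodon, so Dromodon is the least closely related of the three.

Dromodon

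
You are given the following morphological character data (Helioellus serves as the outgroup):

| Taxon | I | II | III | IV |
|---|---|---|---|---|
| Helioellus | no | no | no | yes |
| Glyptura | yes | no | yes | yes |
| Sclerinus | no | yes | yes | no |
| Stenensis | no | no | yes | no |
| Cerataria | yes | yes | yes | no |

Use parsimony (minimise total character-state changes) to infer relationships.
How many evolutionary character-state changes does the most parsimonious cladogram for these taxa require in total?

Character polarity is set by the outgroup: the derived state is whichever differs from the outgroup's state, so for IV the derived state is 'no', and for the remaining characters it is 'yes'.
I groups Cerataria and Glyptura, which is incompatible with the clades supported by the remaining characters; treating it as convergent (homoplasy) costs fewer steps than any alternative tree.
Only Cerataria and Sclerinus show the derived state 'yes' for II, supporting them as a clade.
III (derived state 'yes') is shared by all ingroup taxa — unites the whole ingroup.
Only Cerataria, Sclerinus, and Stenensis show the derived state 'no' for IV, supporting them as a clade.
Most parsimonious ingroup topology: (Glyptura,((Sclerinus,Cerataria),Stenensis)).
Changes per character on this tree: I: 2; II: 1; III: 1; IV: 1.
Total = 5.

5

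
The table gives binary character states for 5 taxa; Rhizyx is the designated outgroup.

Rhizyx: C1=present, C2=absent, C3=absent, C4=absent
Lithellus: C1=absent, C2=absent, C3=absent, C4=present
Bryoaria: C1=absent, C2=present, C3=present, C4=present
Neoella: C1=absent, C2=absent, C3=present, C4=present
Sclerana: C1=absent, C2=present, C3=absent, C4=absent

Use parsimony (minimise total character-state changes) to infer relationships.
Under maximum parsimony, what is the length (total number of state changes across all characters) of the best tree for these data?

Character polarity is set by the outgroup: the derived state is whichever differs from the outgroup's state, so for C1 the derived state is 'absent', and for the remaining characters it is 'present'.
All ingroup taxa share the derived state 'absent' for C1; it defines the ingroup but does not resolve relationships within it.
C2 groups Bryoaria and Sclerana, which is incompatible with the clades supported by the remaining characters; treating it as convergent (homoplasy) costs fewer steps than any alternative tree.
C3: derived state 'present' in Bryoaria and Neoella only — synapomorphy for {Bryoaria, Neoella}.
C4 (derived state 'present') is shared by Bryoaria, Lithellus, and Neoella — a synapomorphy uniting that clade.
Most parsimonious ingroup topology: ((Lithellus,(Bryoaria,Neoella)),Sclerana).
Changes per character on this tree: C1: 1; C2: 2; C3: 1; C4: 1.
Total = 5.

5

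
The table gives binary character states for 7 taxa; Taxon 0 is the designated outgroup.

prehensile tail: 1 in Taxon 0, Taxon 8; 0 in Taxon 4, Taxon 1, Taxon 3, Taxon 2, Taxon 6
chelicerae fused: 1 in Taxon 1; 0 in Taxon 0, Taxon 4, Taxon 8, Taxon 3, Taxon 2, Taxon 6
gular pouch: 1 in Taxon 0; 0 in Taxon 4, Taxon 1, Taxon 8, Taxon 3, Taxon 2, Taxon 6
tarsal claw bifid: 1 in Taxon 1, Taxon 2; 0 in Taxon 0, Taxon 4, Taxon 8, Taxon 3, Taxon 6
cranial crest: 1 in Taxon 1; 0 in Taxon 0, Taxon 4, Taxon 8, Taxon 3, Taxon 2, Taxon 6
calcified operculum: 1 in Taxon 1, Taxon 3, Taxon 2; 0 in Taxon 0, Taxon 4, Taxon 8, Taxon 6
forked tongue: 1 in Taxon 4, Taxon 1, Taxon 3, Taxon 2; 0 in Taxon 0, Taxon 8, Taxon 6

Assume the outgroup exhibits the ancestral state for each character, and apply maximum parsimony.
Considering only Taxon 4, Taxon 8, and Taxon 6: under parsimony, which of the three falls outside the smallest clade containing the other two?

Character polarity is set by the outgroup: the derived state is whichever differs from the outgroup's state, so for prehensile tail, gular pouch the derived state is '0', and for the remaining characters it is '1'.
prehensile tail: derived state '0' in Taxon 1, Taxon 2, Taxon 3, Taxon 4, and Taxon 6 only — synapomorphy for {Taxon 1, Taxon 2, Taxon 3, Taxon 4, Taxon 6}.
chelicerae fused: derived state '1' in Taxon 1 only — an autapomorphy, so it tells us nothing about relationships among taxa.
gular pouch (derived state '0') is shared by all ingroup taxa — unites the whole ingroup.
tarsal claw bifid (derived state '1') is shared by Taxon 1 and Taxon 2 — a synapomorphy uniting that clade.
cranial crest: derived state '1' in Taxon 1 only — an autapomorphy, so it tells us nothing about relationships among taxa.
calcified operculum: derived state '1' in Taxon 1, Taxon 2, and Taxon 3 only — synapomorphy for {Taxon 1, Taxon 2, Taxon 3}.
forked tongue: derived state '1' in Taxon 1, Taxon 2, Taxon 3, and Taxon 4 only — synapomorphy for {Taxon 1, Taxon 2, Taxon 3, Taxon 4}.
Most parsimonious ingroup topology: (((Taxon 4,((Taxon 1,Taxon 2),Taxon 3)),Taxon 6),Taxon 8).
Taxon 6 and Taxon 4 share a more recent common ancestor with each other than either does with Taxon 8, so Taxon 8 is the least closely related of the three.

Taxon 8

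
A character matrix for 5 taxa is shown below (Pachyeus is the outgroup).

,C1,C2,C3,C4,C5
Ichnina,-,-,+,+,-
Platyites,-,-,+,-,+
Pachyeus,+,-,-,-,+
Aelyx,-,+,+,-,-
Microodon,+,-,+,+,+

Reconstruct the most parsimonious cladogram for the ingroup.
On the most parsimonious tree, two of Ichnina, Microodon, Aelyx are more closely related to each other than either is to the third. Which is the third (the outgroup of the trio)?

Character polarity is set by the outgroup: the derived state is whichever differs from the outgroup's state, so for C1, C5 the derived state is '-', and for the remaining characters it is '+'.
C1 (derived state '-') is shared by Aelyx, Ichnina, and Platyites — a synapomorphy uniting that clade.
C2: derived state '+' in Aelyx only — an autapomorphy, so it tells us nothing about relationships among taxa.
C3 (derived state '+') is shared by all ingroup taxa — unites the whole ingroup.
C4 (state '+') occurs in Ichnina and Microodon but conflicts with the nesting implied by the other characters — most parsimoniously interpreted as homoplasy.
Only Aelyx and Ichnina show the derived state '-' for C5, supporting them as a clade.
Most parsimonious ingroup topology: (((Aelyx,Ichnina),Platyites),Microodon).
Aelyx and Ichnina share a more recent common ancestor with each other than either does with Microodon, so Microodon is the least closely related of the three.

Microodon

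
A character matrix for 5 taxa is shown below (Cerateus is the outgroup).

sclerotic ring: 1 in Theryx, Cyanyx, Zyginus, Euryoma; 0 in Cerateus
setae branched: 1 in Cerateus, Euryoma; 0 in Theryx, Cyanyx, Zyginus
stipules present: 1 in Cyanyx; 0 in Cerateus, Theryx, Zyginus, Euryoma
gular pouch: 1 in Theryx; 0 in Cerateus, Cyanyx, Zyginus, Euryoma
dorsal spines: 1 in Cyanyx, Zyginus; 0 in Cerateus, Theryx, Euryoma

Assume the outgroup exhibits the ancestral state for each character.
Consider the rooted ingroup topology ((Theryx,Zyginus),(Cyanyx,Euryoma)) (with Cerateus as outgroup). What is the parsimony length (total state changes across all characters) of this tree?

7

Map each character onto ((Theryx,Zyginus),(Cyanyx,Euryoma)) (rooted by Cerateus) and count the minimum state changes it requires (Fitch parsimony):
sclerotic ring: 1; setae branched: 2; stipules present: 1; gular pouch: 1; dorsal spines: 2.
Total tree length = 7.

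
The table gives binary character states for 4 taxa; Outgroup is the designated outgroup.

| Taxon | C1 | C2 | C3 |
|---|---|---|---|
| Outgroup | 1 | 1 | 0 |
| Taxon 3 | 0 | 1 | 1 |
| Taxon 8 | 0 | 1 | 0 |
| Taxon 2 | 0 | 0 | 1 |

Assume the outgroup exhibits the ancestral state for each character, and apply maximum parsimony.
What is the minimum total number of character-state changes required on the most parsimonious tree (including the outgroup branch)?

Character polarity is set by the outgroup: the derived state is whichever differs from the outgroup's state, so for C1, C2 the derived state is '0', and for the remaining characters it is '1'.
All ingroup taxa share the derived state '0' for C1; it defines the ingroup but does not resolve relationships within it.
C2 (derived state '0') is unique to Taxon 2 (autapomorphy; uninformative for grouping).
Only Taxon 2 and Taxon 3 show the derived state '1' for C3, supporting them as a clade.
Most parsimonious ingroup topology: ((Taxon 3,Taxon 2),Taxon 8).
Changes per character on this tree: C1: 1; C2: 1; C3: 1.
Total = 3.

3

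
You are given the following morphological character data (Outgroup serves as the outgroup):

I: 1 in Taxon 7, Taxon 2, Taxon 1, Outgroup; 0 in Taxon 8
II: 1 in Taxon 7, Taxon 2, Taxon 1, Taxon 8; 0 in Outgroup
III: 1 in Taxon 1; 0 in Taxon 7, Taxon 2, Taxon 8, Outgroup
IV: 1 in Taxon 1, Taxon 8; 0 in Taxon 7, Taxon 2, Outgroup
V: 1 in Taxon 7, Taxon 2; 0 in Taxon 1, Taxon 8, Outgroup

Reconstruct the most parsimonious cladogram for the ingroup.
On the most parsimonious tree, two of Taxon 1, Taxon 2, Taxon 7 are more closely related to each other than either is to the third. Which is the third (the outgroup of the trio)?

Character polarity is set by the outgroup: the derived state is whichever differs from the outgroup's state, so for I the derived state is '0', and for the remaining characters it is '1'.
I (derived state '0') is unique to Taxon 8 (autapomorphy; uninformative for grouping).
II (derived state '1') is shared by all ingroup taxa — unites the whole ingroup.
III: derived state '1' in Taxon 1 only — an autapomorphy, so it tells us nothing about relationships among taxa.
IV: derived state '1' in Taxon 1 and Taxon 8 only — synapomorphy for {Taxon 1, Taxon 8}.
Only Taxon 2 and Taxon 7 show the derived state '1' for V, supporting them as a clade.
Most parsimonious ingroup topology: ((Taxon 2,Taxon 7),(Taxon 8,Taxon 1)).
Taxon 2 and Taxon 7 share a more recent common ancestor with each other than either does with Taxon 1, so Taxon 1 is the least closely related of the three.

Taxon 1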